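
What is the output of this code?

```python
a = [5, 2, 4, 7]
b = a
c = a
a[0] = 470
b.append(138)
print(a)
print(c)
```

Key concept: multiple aliases.
Step by step:
`a = [5, 2, 4, 7]` → a = [5, 2, 4, 7]
`b = a` → b = [5, 2, 4, 7] (same object as a)
`c = a` → c = [5, 2, 4, 7] (same object as a, b)
`a[0] = 470` → a = [470, 2, 4, 7] (same object as b, c); b = [470, 2, 4, 7] (same object as a, c); c = [470, 2, 4, 7] (same object as a, b)
`b.append(138)` → a = [470, 2, 4, 7, 138] (same object as b, c); b = [470, 2, 4, 7, 138] (same object as a, c); c = [470, 2, 4, 7, 138] (same object as a, b)
`print(a)` → prints [470, 2, 4, 7, 138]
`print(c)` → prints [470, 2, 4, 7, 138]

Answer:
[470, 2, 4, 7, 138]
[470, 2, 4, 7, 138]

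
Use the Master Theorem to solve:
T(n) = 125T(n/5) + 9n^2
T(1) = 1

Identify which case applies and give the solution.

a=125, b=5, f(n)=9n^2. log_5(125) = 3. Since c=2 < 3, Case 1 applies: T(n) = Θ(n^log_b(a)) = O(n^3).

Answer: O(n^3) - Case 1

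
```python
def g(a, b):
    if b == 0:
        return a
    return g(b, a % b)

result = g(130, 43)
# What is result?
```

g(130, 43) -> g(43, 1) -> g(1, 0) -> 1

Answer: 1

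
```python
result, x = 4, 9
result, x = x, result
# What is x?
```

Trace:
`result, x = 4, 9` → result = 4; x = 9
`result, x = x, result` → result = 9; x = 4
So x = 4

Answer: 4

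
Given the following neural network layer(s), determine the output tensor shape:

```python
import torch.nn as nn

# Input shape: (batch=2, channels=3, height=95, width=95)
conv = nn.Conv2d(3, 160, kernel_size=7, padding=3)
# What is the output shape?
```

Input: (2, 3, 95, 95) -> Output: (2, 160, 95, 95)

Answer: (2, 160, 95, 95)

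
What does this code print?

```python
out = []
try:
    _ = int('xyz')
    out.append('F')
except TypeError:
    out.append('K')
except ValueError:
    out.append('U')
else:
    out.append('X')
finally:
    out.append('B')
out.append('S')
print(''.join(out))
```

Execution trace: 'U' (except ValueError) → 'B' (finally) → 'S' (after the try/except). Output: UBS

Answer: UBS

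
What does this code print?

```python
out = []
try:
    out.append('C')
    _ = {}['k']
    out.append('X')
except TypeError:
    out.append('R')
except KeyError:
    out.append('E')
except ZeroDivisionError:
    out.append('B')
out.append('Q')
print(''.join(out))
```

Execution trace: 'C' (try body) → 'E' (except KeyError) → 'Q' (after the try/except). Output: CEQ

Answer: CEQ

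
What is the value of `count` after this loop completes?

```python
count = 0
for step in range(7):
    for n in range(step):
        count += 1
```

Triangle number: 0+1+2+...+6
`count` takes the values: 0 → 1 → 2 → 3 → 4 → 5 → 6 → 7 → 8 → 9 → 10 → 11 → 12 → 13 → 14 → 15 → 16 → 17 → 18 → 19 → 20 → 21

Answer: 21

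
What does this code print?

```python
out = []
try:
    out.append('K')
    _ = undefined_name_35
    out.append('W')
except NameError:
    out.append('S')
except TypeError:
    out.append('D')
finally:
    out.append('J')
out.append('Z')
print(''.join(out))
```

Execution trace: 'K' (try body) → 'S' (except NameError) → 'J' (finally) → 'Z' (after the try/except). Output: KSJZ

Answer: KSJZ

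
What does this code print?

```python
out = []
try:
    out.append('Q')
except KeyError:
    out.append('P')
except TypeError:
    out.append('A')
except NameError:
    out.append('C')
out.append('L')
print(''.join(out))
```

Execution trace: 'Q' (try body, no exception) → 'L' (after the try/except). Output: QL

Answer: QL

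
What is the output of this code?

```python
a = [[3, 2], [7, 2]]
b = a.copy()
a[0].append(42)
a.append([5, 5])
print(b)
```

Key concept: shallow copy with nested lists.
Step by step:
`a = [[3, 2], [7, 2]]` → a = [[3, 2], [7, 2]]
`b = a.copy()` → b = [[3, 2], [7, 2]]
`a[0].append(42)` → a = [[3, 2, 42], [7, 2]]; b = [[3, 2, 42], [7, 2]]
`a.append([5, 5])` → a = [[3, 2, 42], [7, 2], [5, 5]]
`print(b)` → prints [[3, 2, 42], [7, 2]]

Answer: [[3, 2, 42], [7, 2]]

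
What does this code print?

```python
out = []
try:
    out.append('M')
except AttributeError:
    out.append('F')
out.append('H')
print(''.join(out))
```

Execution trace: 'M' (try body, no exception) → 'H' (after the try/except). Output: MH

Answer: MH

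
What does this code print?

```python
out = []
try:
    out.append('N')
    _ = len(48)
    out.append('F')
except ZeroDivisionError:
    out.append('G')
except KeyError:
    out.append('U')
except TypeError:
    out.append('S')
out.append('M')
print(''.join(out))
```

Execution trace: 'N' (try body) → 'S' (except TypeError) → 'M' (after the try/except). Output: NSM

Answer: NSM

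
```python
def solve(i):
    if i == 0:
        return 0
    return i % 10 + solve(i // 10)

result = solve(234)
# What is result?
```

Sum of digits of 234: 4 + 3 + 2 = 9

Answer: 9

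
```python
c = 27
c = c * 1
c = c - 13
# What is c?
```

Trace:
`c = 27` → c = 27
`c = c * 1` → c = 27
`c = c - 13` → c = 14
So c = 14

Answer: 14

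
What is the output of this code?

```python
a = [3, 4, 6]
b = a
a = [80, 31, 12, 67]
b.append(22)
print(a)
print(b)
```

Key concept: rebinding vs mutation: a is rebound to a new list, b still points at the original.
Step by step:
`a = [3, 4, 6]` → a = [3, 4, 6]
`b = a` → b = [3, 4, 6] (same object as a)
`a = [80, 31, 12, 67]` → a = [80, 31, 12, 67]
`b.append(22)` → b = [3, 4, 6, 22]
`print(a)` → prints [80, 31, 12, 67]
`print(b)` → prints [3, 4, 6, 22]

Answer:
[80, 31, 12, 67]
[3, 4, 6, 22]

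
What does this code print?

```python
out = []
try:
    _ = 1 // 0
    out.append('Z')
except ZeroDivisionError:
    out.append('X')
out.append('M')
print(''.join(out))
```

Execution trace: 'X' (except ZeroDivisionError) → 'M' (after the try/except). Output: XM

Answer: XM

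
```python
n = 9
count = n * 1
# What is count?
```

Trace:
`n = 9` → n = 9
`count = n * 1` → count = 9
So count = 9

Answer: 9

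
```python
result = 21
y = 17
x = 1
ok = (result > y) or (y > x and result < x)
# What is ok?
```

Trace:
`result = 21` → result = 21
`y = 17` → y = 17
`x = 1` → x = 1
`ok = (result > y) or (y > x and result < x)` → ok = True
So ok = True

Answer: True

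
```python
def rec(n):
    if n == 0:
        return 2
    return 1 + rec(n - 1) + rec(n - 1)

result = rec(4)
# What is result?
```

rec(n) = 1 + 2·rec(n-1), rec(0)=2. Closed form: (2+1)·2^4 - 1 = 47.

Answer: 47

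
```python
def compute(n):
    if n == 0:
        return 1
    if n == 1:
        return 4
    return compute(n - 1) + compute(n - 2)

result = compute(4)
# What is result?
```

Build up from base cases: compute(0)=1, compute(1)=4, compute(2)=5, compute(3)=9, compute(4)=14

Answer: 14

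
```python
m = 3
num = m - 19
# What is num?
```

Trace:
`m = 3` → m = 3
`num = m - 19` → num = -16
So num = -16

Answer: -16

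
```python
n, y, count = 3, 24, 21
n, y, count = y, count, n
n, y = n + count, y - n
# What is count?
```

Trace:
`n, y, count = 3, 24, 21` → n = 3; y = 24; count = 21
`n, y, count = y, count, n` → n = 24; y = 21; count = 3
`n, y = n + count, y - n` → n = 27; y = -3
So count = 3

Answer: 3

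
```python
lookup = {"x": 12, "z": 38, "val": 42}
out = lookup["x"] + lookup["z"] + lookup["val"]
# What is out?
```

Trace:
`lookup = {"x": 12, "z": 38, "val": 42}` → lookup = {'x': 12, 'z': 38, 'val': 42}
`out = lookup["x"] + lookup["z"] + lookup["val"]` → out = 92
So out = 92

Answer: 92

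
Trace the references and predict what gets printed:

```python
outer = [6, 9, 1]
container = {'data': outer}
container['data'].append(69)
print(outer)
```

Key concept: dict holds reference to list.
Step by step:
`outer = [6, 9, 1]` → outer = [6, 9, 1]
`container = {'data': outer}` → container = {'data': [6, 9, 1]}
`container['data'].append(69)` → outer = [6, 9, 1, 69]; container = {'data': [6, 9, 1, 69]}
`print(outer)` → prints [6, 9, 1, 69]

Answer: [6, 9, 1, 69]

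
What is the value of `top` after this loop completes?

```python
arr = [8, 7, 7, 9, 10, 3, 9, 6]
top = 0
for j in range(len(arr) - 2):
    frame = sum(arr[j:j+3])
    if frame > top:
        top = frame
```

Max sum of 3-element window in [8, 7, 7, 9, 10, 3, 9, 6]
`top` takes the values: 0 → 22 → 23 → 26

Answer: 26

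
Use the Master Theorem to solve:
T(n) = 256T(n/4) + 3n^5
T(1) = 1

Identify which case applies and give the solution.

a=256, b=4, f(n)=3n^5. log_4(256) = 4. Since c=5 > 4 and the regularity condition holds (256(n/4)^5 = (256/4^5)n^5 with 256/4^5 < 1), Case 3 applies: T(n) = Θ(f(n)) = O(n^5).

Answer: O(n^5) - Case 3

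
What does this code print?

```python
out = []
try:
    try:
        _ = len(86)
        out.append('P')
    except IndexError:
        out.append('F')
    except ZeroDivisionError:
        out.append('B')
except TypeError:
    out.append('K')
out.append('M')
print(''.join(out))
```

Execution trace: 'K' (outer except TypeError) → 'M' (after the try/except). Output: KM

Answer: KM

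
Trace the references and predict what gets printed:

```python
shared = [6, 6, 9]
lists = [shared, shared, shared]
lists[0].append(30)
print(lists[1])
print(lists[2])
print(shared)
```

Key concept: list of same reference.
Step by step:
`shared = [6, 6, 9]` → shared = [6, 6, 9]
`lists = [shared, shared, shared]` → lists = [[6, 6, 9], [6, 6, 9], [6, 6, 9]]
`lists[0].append(30)` → shared = [6, 6, 9, 30]; lists = [[6, 6, 9, 30], [6, 6, 9, 30], [6, 6, 9, 30]]
`print(lists[1])` → prints [6, 6, 9, 30]
`print(lists[2])` → prints [6, 6, 9, 30]
`print(shared)` → prints [6, 6, 9, 30]

Answer:
[6, 6, 9, 30]
[6, 6, 9, 30]
[6, 6, 9, 30]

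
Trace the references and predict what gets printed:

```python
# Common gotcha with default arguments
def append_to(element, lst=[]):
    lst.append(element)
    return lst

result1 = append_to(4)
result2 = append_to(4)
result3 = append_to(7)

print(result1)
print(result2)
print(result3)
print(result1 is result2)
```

Key concept: mutable default argument gotcha.
Step by step:
`result1 = append_to(4)` → result1 = [4]
`result2 = append_to(4)` → result1 = [4, 4] (same object as result2); result2 = [4, 4] (same object as result1)
`result3 = append_to(7)` → result1 = [4, 4, 7] (same object as result2, result3); result2 = [4, 4, 7] (same object as result1, result3); result3 = [4, 4, 7] (same object as result1, result2)
`print(result1)` → prints [4, 4, 7]
`print(result2)` → prints [4, 4, 7]
`print(result3)` → prints [4, 4, 7]
`print(result1 is result2)` → prints True

Answer:
[4, 4, 7]
[4, 4, 7]
[4, 4, 7]
True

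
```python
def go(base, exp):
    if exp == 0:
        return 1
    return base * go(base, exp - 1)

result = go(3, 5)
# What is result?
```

go(3, 5) = 3 * 3 * 3 * 3 * 3 = 243

Answer: 243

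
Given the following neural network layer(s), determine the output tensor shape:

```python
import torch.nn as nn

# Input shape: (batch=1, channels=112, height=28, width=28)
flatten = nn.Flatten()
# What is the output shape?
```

Input: (1, 112, 28, 28) -> Output: (1, 87808)

Answer: (1, 87808)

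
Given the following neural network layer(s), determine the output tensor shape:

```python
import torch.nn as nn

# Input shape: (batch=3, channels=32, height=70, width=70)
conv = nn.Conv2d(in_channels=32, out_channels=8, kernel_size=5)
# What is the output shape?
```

Input: (3, 32, 70, 70) -> Output: (3, 8, 66, 66)

Answer: (3, 8, 66, 66)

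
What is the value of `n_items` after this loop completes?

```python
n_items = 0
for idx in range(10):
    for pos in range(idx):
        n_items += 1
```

Triangle number: 0+1+2+...+9
`n_items` takes the values: 0 → 1 → 2 → 3 → 4 → 5 → 6 → 7 → 8 → 9 → 10 → 11 → 12 → 13 → 14 → 15 → 16 → 17 → 18 → 19 → 20 → 21 → 22 → 23 → 24 → 25 → 26 → 27 → 28 → 29 → … → 41 → 42 → 43 → 44 → 45

Answer: 45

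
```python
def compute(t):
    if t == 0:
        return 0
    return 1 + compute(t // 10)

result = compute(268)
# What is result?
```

Count of digits of 268: 3

Answer: 3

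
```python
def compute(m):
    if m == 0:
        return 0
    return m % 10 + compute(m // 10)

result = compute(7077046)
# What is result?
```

Sum of digits of 7077046: 6 + 4 + 0 + 7 + 7 + 0 + 7 = 31

Answer: 31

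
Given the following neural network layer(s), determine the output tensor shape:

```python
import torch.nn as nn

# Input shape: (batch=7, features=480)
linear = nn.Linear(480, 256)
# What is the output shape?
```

Input: (7, 480) -> Output: (7, 256)

Answer: (7, 256)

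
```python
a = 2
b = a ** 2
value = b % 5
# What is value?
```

Trace:
`a = 2` → a = 2
`b = a ** 2` → b = 4
`value = b % 5` → value = 4
So value = 4

Answer: 4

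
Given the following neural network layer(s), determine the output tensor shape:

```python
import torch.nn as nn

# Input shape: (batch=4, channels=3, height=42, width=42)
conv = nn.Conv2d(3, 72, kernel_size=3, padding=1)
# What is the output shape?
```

Input: (4, 3, 42, 42) -> Output: (4, 72, 42, 42)

Answer: (4, 72, 42, 42)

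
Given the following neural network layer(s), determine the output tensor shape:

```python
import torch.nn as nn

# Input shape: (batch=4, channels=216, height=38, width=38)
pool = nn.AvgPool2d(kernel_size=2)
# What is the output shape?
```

Input: (4, 216, 38, 38) -> Output: (4, 216, 19, 19)

Answer: (4, 216, 19, 19)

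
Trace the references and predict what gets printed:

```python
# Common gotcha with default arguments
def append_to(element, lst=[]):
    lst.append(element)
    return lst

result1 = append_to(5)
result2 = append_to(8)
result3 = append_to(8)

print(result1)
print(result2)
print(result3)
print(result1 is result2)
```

Key concept: mutable default argument gotcha.
Step by step:
`result1 = append_to(5)` → result1 = [5]
`result2 = append_to(8)` → result1 = [5, 8] (same object as result2); result2 = [5, 8] (same object as result1)
`result3 = append_to(8)` → result1 = [5, 8, 8] (same object as result2, result3); result2 = [5, 8, 8] (same object as result1, result3); result3 = [5, 8, 8] (same object as result1, result2)
`print(result1)` → prints [5, 8, 8]
`print(result2)` → prints [5, 8, 8]
`print(result3)` → prints [5, 8, 8]
`print(result1 is result2)` → prints True

Answer:
[5, 8, 8]
[5, 8, 8]
[5, 8, 8]
True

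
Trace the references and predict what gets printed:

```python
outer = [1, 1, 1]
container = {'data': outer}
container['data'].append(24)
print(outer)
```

Key concept: dict holds reference to list.
Step by step:
`outer = [1, 1, 1]` → outer = [1, 1, 1]
`container = {'data': outer}` → container = {'data': [1, 1, 1]}
`container['data'].append(24)` → outer = [1, 1, 1, 24]; container = {'data': [1, 1, 1, 24]}
`print(outer)` → prints [1, 1, 1, 24]

Answer: [1, 1, 1, 24]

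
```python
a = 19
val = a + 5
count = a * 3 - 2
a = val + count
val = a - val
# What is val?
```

Trace:
`a = 19` → a = 19
`val = a + 5` → val = 24
`count = a * 3 - 2` → count = 55
`a = val + count` → a = 79
`val = a - val` → val = 55
So val = 55

Answer: 55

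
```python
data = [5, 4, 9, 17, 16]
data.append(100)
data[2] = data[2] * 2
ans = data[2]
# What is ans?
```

Trace:
`data = [5, 4, 9, 17, 16]` → data = [5, 4, 9, 17, 16]
`data.append(100)` → data = [5, 4, 9, 17, 16, 100]
`data[2] = data[2] * 2` → data = [5, 4, 18, 17, 16, 100]
`ans = data[2]` → ans = 18
So ans = 18

Answer: 18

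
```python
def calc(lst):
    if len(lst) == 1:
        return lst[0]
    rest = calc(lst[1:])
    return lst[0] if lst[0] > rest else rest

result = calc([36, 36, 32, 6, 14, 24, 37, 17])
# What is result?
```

Recursive max over [36, 36, 32, 6, 14, 24, 37, 17] = 37

Answer: 37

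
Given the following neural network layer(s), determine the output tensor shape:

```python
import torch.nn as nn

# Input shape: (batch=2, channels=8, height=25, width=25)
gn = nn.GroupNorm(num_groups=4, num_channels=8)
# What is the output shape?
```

Input: (2, 8, 25, 25) -> Output: (2, 8, 25, 25)

Answer: (2, 8, 25, 25)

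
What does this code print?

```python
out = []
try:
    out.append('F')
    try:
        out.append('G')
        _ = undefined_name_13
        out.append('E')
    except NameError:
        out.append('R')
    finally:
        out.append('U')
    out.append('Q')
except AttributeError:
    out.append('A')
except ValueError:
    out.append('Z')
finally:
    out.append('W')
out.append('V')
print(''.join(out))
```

Execution trace: 'F' (try body) → 'G' (inner try body) → 'R' (inner except NameError) → 'U' (inner finally) → 'Q' (try body, no exception) → 'W' (finally) → 'V' (after the try/except). Output: FGRUQWV

Answer: FGRUQWV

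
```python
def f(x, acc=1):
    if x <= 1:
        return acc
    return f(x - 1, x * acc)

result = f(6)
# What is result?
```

Accumulator trace (n, acc): (6, 1) -> (5, 6) -> (4, 30) -> (3, 120) -> (2, 360) -> (1, 720) -> return 720

Answer: 720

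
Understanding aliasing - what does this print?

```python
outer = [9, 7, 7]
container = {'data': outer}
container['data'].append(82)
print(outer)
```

Key concept: dict holds reference to list.
Step by step:
`outer = [9, 7, 7]` → outer = [9, 7, 7]
`container = {'data': outer}` → container = {'data': [9, 7, 7]}
`container['data'].append(82)` → outer = [9, 7, 7, 82]; container = {'data': [9, 7, 7, 82]}
`print(outer)` → prints [9, 7, 7, 82]

Answer: [9, 7, 7, 82]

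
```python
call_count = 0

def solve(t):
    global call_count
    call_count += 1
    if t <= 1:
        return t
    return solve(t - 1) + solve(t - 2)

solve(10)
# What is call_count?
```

Calls(t) = 1 + Calls(t-1) + Calls(t-2); Calls(0)=Calls(1)=1. For t=10 this gives 177.

Answer: 177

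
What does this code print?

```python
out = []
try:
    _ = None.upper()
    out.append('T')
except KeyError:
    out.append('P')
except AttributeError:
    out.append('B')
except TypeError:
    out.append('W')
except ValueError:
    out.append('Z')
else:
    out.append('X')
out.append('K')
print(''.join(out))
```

Execution trace: 'B' (except AttributeError) → 'K' (after the try/except). Output: BK

Answer: BK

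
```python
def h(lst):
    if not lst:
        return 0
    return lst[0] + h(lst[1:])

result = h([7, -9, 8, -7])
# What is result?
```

7 + (-9) + 8 + (-7) + 0 = -1

Answer: -1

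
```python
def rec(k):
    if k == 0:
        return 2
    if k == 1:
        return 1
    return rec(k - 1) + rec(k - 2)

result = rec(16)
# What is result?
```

Build up from base cases: rec(0)=2, rec(1)=1, rec(2)=3, rec(3)=4, rec(4)=7, rec(5)=11, rec(6)=18, ..., rec(16)=2207

Answer: 2207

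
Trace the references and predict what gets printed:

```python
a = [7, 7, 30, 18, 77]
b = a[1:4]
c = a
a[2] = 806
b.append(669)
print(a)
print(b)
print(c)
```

Key concept: slice vs alias.
Step by step:
`a = [7, 7, 30, 18, 77]` → a = [7, 7, 30, 18, 77]
`b = a[1:4]` → b = [7, 30, 18]
`c = a` → c = [7, 7, 30, 18, 77] (same object as a)
`a[2] = 806` → a = [7, 7, 806, 18, 77] (same object as c); c = [7, 7, 806, 18, 77] (same object as a)
`b.append(669)` → b = [7, 30, 18, 669]
`print(a)` → prints [7, 7, 806, 18, 77]
`print(b)` → prints [7, 30, 18, 669]
`print(c)` → prints [7, 7, 806, 18, 77]

Answer:
[7, 7, 806, 18, 77]
[7, 30, 18, 669]
[7, 7, 806, 18, 77]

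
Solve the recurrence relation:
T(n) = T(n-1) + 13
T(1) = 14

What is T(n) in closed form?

Unrolling: T(n) = T(1) + 13·(n-1) = 14 + 13(n-1) = 13n + 1.

Answer: T(n) = 13n + 1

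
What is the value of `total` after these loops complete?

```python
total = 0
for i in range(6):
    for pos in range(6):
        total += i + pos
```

Sum of all i+pos for i,pos in 6x6
`total` takes the values: 0 → 1 → 3 → 6 → 10 → 15 → 16 → 18 → 21 → 25 → 30 → 36 → 38 → 41 → 45 → 50 → 56 → 63 → 66 → 70 → 75 → 81 → 88 → 96 → 100 → 105 → 111 → 118 → 126 → 135 → 140 → 146 → 153 → 161 → 170 → 180

Answer: 180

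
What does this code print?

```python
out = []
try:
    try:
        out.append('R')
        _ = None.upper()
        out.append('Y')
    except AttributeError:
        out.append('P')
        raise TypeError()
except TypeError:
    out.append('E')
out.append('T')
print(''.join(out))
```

Execution trace: 'R' (try body) → 'P' (except AttributeError) → 'E' (outer except TypeError) → 'T' (after the try/except). Output: RPET

Answer: RPET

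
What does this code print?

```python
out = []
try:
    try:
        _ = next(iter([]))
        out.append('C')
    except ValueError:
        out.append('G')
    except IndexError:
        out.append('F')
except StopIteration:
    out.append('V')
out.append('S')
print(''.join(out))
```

Execution trace: 'V' (outer except StopIteration) → 'S' (after the try/except). Output: VS

Answer: VS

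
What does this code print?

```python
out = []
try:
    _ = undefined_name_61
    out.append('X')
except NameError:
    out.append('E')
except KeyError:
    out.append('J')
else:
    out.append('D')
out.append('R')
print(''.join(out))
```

Execution trace: 'E' (except NameError) → 'R' (after the try/except). Output: ER

Answer: ER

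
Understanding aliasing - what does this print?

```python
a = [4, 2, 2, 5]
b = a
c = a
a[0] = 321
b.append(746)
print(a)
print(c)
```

Key concept: multiple aliases.
Step by step:
`a = [4, 2, 2, 5]` → a = [4, 2, 2, 5]
`b = a` → b = [4, 2, 2, 5] (same object as a)
`c = a` → c = [4, 2, 2, 5] (same object as a, b)
`a[0] = 321` → a = [321, 2, 2, 5] (same object as b, c); b = [321, 2, 2, 5] (same object as a, c); c = [321, 2, 2, 5] (same object as a, b)
`b.append(746)` → a = [321, 2, 2, 5, 746] (same object as b, c); b = [321, 2, 2, 5, 746] (same object as a, c); c = [321, 2, 2, 5, 746] (same object as a, b)
`print(a)` → prints [321, 2, 2, 5, 746]
`print(c)` → prints [321, 2, 2, 5, 746]

Answer:
[321, 2, 2, 5, 746]
[321, 2, 2, 5, 746]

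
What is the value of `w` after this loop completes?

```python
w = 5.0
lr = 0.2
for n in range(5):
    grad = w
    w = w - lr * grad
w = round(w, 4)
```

Gradient descent: w = 5.0 * (1 - 0.2)^5
`w` takes the values: 5.0 → 4.0 → 3.2 → 2.56 → 2.048 → 1.6384

Answer: 1.6384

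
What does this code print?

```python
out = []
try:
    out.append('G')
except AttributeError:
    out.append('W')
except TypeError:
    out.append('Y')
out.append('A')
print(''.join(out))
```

Execution trace: 'G' (try body, no exception) → 'A' (after the try/except). Output: GA

Answer: GA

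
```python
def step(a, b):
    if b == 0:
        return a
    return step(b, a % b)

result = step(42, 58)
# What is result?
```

step(42, 58) -> step(58, 42) -> step(42, 16) -> step(16, 10) -> step(10, 6) -> step(6, 4) -> step(4, 2) -> step(2, 0) -> 2

Answer: 2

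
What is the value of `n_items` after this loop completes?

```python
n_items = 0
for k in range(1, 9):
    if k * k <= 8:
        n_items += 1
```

Count numbers where k² ≤ 8
`n_items` takes the values: 0 → 1 → 2

Answer: 2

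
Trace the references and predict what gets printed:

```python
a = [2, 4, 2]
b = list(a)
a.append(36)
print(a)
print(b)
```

Key concept: list() constructor creates copy.
Step by step:
`a = [2, 4, 2]` → a = [2, 4, 2]
`b = list(a)` → b = [2, 4, 2]
`a.append(36)` → a = [2, 4, 2, 36]
`print(a)` → prints [2, 4, 2, 36]
`print(b)` → prints [2, 4, 2]

Answer:
[2, 4, 2, 36]
[2, 4, 2]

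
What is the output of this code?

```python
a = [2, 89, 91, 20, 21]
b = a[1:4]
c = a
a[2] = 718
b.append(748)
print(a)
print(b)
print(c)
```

Key concept: slice vs alias.
Step by step:
`a = [2, 89, 91, 20, 21]` → a = [2, 89, 91, 20, 21]
`b = a[1:4]` → b = [89, 91, 20]
`c = a` → c = [2, 89, 91, 20, 21] (same object as a)
`a[2] = 718` → a = [2, 89, 718, 20, 21] (same object as c); c = [2, 89, 718, 20, 21] (same object as a)
`b.append(748)` → b = [89, 91, 20, 748]
`print(a)` → prints [2, 89, 718, 20, 21]
`print(b)` → prints [89, 91, 20, 748]
`print(c)` → prints [2, 89, 718, 20, 21]

Answer:
[2, 89, 718, 20, 21]
[89, 91, 20, 748]
[2, 89, 718, 20, 21]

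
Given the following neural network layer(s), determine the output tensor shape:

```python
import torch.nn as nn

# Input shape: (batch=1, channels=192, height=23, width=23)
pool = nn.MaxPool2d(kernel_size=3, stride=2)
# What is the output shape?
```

Input: (1, 192, 23, 23) -> Output: (1, 192, 11, 11)

Answer: (1, 192, 11, 11)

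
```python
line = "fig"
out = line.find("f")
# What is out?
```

Trace:
`line = "fig"` → line = 'fig'
`out = line.find("f")` → out = 0
So out = 0

Answer: 0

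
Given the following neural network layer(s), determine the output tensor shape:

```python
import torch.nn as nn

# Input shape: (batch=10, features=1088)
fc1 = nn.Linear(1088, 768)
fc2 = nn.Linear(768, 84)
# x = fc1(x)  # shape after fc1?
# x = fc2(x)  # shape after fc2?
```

Input: (10, 1088) -> after fc1: (10, 768) -> Output: (10, 84)

Answer: (10, 84)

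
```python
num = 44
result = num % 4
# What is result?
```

Trace:
`num = 44` → num = 44
`result = num % 4` → result = 0
So result = 0

Answer: 0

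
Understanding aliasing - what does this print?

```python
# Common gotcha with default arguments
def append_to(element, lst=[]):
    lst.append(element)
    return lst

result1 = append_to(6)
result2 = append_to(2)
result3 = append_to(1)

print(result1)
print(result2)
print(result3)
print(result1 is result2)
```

Key concept: mutable default argument gotcha.
Step by step:
`result1 = append_to(6)` → result1 = [6]
`result2 = append_to(2)` → result1 = [6, 2] (same object as result2); result2 = [6, 2] (same object as result1)
`result3 = append_to(1)` → result1 = [6, 2, 1] (same object as result2, result3); result2 = [6, 2, 1] (same object as result1, result3); result3 = [6, 2, 1] (same object as result1, result2)
`print(result1)` → prints [6, 2, 1]
`print(result2)` → prints [6, 2, 1]
`print(result3)` → prints [6, 2, 1]
`print(result1 is result2)` → prints True

Answer:
[6, 2, 1]
[6, 2, 1]
[6, 2, 1]
True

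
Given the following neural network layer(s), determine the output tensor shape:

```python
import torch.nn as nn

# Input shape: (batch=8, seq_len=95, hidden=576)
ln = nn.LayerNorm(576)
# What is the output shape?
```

Input: (8, 95, 576) -> Output: (8, 95, 576)

Answer: (8, 95, 576)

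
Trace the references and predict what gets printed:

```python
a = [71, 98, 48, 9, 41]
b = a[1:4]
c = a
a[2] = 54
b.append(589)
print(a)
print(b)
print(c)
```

Key concept: slice vs alias.
Step by step:
`a = [71, 98, 48, 9, 41]` → a = [71, 98, 48, 9, 41]
`b = a[1:4]` → b = [98, 48, 9]
`c = a` → c = [71, 98, 48, 9, 41] (same object as a)
`a[2] = 54` → a = [71, 98, 54, 9, 41] (same object as c); c = [71, 98, 54, 9, 41] (same object as a)
`b.append(589)` → b = [98, 48, 9, 589]
`print(a)` → prints [71, 98, 54, 9, 41]
`print(b)` → prints [98, 48, 9, 589]
`print(c)` → prints [71, 98, 54, 9, 41]

Answer:
[71, 98, 54, 9, 41]
[98, 48, 9, 589]
[71, 98, 54, 9, 41]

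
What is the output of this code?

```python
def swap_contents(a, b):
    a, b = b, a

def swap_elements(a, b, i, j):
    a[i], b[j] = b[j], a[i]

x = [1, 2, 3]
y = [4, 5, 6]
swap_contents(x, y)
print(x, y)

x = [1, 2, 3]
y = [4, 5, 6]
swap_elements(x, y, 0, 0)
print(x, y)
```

Key concept: parameter rebinding vs mutation.
Step by step:
`x = [1, 2, 3]` → x = [1, 2, 3]
`y = [4, 5, 6]` → y = [4, 5, 6]
`swap_contents(x, y)` → no visible change to tracked variables
`print(x, y)` → prints [1, 2, 3] [4, 5, 6]
`x = [1, 2, 3]` → x = [1, 2, 3]
`y = [4, 5, 6]` → y = [4, 5, 6]
`swap_elements(x, y, 0, 0)` → x = [4, 2, 3]; y = [1, 5, 6]
`print(x, y)` → prints [4, 2, 3] [1, 5, 6]

Answer:
[1, 2, 3] [4, 5, 6]
[4, 2, 3] [1, 5, 6]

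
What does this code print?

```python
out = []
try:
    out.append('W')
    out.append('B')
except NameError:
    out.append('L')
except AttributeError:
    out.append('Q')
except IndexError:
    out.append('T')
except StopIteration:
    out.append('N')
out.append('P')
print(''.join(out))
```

Execution trace: 'W' (try body) → 'B' (try body, no exception) → 'P' (after the try/except). Output: WBP

Answer: WBP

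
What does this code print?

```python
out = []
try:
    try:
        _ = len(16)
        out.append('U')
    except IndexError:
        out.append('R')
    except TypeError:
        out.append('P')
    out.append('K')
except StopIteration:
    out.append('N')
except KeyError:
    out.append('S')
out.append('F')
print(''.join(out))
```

Execution trace: 'P' (inner except TypeError) → 'K' (try body, no exception) → 'F' (after the try/except). Output: PKF

Answer: PKF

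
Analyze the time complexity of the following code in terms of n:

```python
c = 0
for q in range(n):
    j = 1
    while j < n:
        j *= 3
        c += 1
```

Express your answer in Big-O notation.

Each loop level contributes: n × log n. Multiplying the contributions gives O(n log n).

Answer: O(n log n)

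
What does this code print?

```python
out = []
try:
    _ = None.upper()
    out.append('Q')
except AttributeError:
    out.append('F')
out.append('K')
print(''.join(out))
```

Execution trace: 'F' (except AttributeError) → 'K' (after the try/except). Output: FK

Answer: FK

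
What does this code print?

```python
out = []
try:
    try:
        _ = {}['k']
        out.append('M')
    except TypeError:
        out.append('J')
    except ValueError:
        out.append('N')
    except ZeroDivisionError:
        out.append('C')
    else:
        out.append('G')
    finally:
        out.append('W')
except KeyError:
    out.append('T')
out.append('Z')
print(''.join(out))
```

Execution trace: 'W' (finally) → 'T' (outer except KeyError) → 'Z' (after the try/except). Output: WTZ

Answer: WTZ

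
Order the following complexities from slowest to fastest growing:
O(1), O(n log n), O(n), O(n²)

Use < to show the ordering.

Ordered by growth rate: O(1) < O(n) < O(n log n) < O(n²)

Answer: O(1) < O(n) < O(n log n) < O(n²)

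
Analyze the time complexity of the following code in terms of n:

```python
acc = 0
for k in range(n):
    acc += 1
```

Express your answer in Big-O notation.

Each loop level contributes: n. Multiplying the contributions gives O(n).

Answer: O(n)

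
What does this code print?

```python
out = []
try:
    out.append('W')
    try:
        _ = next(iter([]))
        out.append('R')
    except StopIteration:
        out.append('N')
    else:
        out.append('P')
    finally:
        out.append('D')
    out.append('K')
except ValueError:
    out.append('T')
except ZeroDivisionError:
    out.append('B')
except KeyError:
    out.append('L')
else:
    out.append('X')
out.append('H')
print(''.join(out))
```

Execution trace: 'W' (try body) → 'N' (inner except StopIteration) → 'D' (inner finally) → 'K' (try body, no exception) → 'X' (else) → 'H' (after the try/except). Output: WNDKXH

Answer: WNDKXH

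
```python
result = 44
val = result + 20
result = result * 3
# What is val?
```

Trace:
`result = 44` → result = 44
`val = result + 20` → val = 64
`result = result * 3` → result = 132
So val = 64

Answer: 64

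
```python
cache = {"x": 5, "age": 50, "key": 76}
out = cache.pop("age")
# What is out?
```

Trace:
`cache = {"x": 5, "age": 50, "key": 76}` → cache = {'x': 5, 'age': 50, 'key': 76}
`out = cache.pop("age")` → cache = {'x': 5, 'key': 76}; out = 50
So out = 50

Answer: 50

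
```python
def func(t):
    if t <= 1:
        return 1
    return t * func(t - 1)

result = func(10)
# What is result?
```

func(10) = 10 * 9 * 8 * 7 * 6 * 5 * 4 * 3 * 2 * 1 = 3628800

Answer: 3628800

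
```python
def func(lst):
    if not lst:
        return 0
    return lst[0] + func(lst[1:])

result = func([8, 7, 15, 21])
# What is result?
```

8 + 7 + 15 + 21 + 0 = 51

Answer: 51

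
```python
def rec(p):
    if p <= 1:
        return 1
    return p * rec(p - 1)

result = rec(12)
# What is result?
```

rec(12) = 12 * 11 * 10 * 9 * 8 * 7 * 6 * 5 * 4 * 3 * 2 * 1 = 479001600

Answer: 479001600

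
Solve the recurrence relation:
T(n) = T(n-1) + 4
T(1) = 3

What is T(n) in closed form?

Unrolling: T(n) = T(1) + 4·(n-1) = 3 + 4(n-1) = 4n - 1.

Answer: T(n) = 4n - 1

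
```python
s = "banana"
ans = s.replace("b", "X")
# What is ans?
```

Trace:
`s = "banana"` → s = 'banana'
`ans = s.replace("b", "X")` → ans = 'Xanana'
So ans = 'Xanana'

Answer: 'Xanana'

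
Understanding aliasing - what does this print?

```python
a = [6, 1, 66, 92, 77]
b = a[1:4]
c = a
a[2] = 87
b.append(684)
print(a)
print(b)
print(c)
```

Key concept: slice vs alias.
Step by step:
`a = [6, 1, 66, 92, 77]` → a = [6, 1, 66, 92, 77]
`b = a[1:4]` → b = [1, 66, 92]
`c = a` → c = [6, 1, 66, 92, 77] (same object as a)
`a[2] = 87` → a = [6, 1, 87, 92, 77] (same object as c); c = [6, 1, 87, 92, 77] (same object as a)
`b.append(684)` → b = [1, 66, 92, 684]
`print(a)` → prints [6, 1, 87, 92, 77]
`print(b)` → prints [1, 66, 92, 684]
`print(c)` → prints [6, 1, 87, 92, 77]

Answer:
[6, 1, 87, 92, 77]
[1, 66, 92, 684]
[6, 1, 87, 92, 77]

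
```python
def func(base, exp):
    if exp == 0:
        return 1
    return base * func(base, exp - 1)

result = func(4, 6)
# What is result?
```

func(4, 6) = 4 * 4 * 4 * 4 * 4 * 4 = 4096

Answer: 4096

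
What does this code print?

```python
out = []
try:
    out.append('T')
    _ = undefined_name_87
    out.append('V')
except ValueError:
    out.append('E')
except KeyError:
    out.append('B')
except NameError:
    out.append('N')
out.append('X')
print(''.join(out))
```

Execution trace: 'T' (try body) → 'N' (except NameError) → 'X' (after the try/except). Output: TNX

Answer: TNX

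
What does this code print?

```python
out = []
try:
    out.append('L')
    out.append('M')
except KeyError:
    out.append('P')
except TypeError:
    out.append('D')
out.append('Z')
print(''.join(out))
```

Execution trace: 'L' (try body) → 'M' (try body, no exception) → 'Z' (after the try/except). Output: LMZ

Answer: LMZ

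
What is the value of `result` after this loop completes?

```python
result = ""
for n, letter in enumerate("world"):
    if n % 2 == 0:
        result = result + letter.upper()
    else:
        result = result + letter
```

Uppercase even positions in 'world'
`result` takes the values: "" → "W" → "Wo" → "WoR" → "WoRl" → "WoRlD"

Answer: "WoRlD"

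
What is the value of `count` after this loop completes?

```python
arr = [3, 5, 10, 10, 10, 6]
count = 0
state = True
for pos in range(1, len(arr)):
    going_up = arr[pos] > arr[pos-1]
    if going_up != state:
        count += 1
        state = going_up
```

Count direction changes in [3, 5, 10, 10, 10, 6]
`count` takes the values: 0 → 1

Answer: 1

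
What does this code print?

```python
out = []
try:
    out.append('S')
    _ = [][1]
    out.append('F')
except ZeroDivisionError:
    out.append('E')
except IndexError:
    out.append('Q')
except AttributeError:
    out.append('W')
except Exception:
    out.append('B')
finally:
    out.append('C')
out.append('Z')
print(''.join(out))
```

Execution trace: 'S' (try body) → 'Q' (except IndexError) → 'C' (finally) → 'Z' (after the try/except). Output: SQCZ

Answer: SQCZ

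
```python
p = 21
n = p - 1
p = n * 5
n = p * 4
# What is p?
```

Trace:
`p = 21` → p = 21
`n = p - 1` → n = 20
`p = n * 5` → p = 100
`n = p * 4` → n = 400
So p = 100

Answer: 100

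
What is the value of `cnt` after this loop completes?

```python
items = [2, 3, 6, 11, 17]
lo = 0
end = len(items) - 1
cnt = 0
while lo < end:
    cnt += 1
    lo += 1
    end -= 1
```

Iterations until pointers meet (list length 5)
`cnt` takes the values: 0 → 1 → 2

Answer: 2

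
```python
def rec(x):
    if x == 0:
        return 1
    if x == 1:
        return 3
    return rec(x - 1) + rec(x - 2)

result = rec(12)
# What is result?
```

Build up from base cases: rec(0)=1, rec(1)=3, rec(2)=4, rec(3)=7, rec(4)=11, rec(5)=18, rec(6)=29, ..., rec(12)=521

Answer: 521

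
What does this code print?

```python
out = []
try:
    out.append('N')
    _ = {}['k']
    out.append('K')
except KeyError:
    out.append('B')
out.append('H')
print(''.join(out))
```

Execution trace: 'N' (try body) → 'B' (except KeyError) → 'H' (after the try/except). Output: NBH

Answer: NBH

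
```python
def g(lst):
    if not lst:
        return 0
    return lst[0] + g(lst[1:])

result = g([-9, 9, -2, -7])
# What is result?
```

(-9) + 9 + (-2) + (-7) + 0 = -9

Answer: -9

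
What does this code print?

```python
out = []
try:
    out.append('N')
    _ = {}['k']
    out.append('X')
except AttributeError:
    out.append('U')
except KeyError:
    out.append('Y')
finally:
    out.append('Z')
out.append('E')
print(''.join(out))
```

Execution trace: 'N' (try body) → 'Y' (except KeyError) → 'Z' (finally) → 'E' (after the try/except). Output: NYZE

Answer: NYZE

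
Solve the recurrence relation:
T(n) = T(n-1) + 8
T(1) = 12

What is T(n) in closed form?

Unrolling: T(n) = T(1) + 8·(n-1) = 12 + 8(n-1) = 8n + 4.

Answer: T(n) = 8n + 4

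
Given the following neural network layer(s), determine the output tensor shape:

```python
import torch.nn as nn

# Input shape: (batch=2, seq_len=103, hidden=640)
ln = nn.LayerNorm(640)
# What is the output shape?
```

Input: (2, 103, 640) -> Output: (2, 103, 640)

Answer: (2, 103, 640)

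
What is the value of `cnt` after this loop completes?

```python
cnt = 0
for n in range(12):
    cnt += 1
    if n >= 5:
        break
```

Loop breaks when n reaches 5, cnt is 6
`cnt` takes the values: 0 → 1 → 2 → 3 → 4 → 5 → 6

Answer: 6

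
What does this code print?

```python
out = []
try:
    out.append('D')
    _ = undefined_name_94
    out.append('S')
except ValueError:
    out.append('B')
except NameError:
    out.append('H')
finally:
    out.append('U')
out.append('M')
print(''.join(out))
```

Execution trace: 'D' (try body) → 'H' (except NameError) → 'U' (finally) → 'M' (after the try/except). Output: DHUM

Answer: DHUM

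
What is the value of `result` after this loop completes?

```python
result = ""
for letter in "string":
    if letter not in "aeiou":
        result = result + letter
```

Remove vowels from 'string'
`result` takes the values: "" → "s" → "st" → "str" → "strn" → "strng"

Answer: "strng"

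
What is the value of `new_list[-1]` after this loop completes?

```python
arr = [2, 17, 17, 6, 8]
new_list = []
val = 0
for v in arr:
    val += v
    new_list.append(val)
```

Cumulative sum ends at 50
`new_list` takes the values: [] → [2] → [2, 19] → [2, 19, 36] → [2, 19, 36, 42] → [2, 19, 36, 42, 50]
So `new_list[-1]` = 50

Answer: 50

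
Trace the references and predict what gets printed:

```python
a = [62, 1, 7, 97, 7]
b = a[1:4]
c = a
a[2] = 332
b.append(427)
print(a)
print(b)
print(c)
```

Key concept: slice vs alias.
Step by step:
`a = [62, 1, 7, 97, 7]` → a = [62, 1, 7, 97, 7]
`b = a[1:4]` → b = [1, 7, 97]
`c = a` → c = [62, 1, 7, 97, 7] (same object as a)
`a[2] = 332` → a = [62, 1, 332, 97, 7] (same object as c); c = [62, 1, 332, 97, 7] (same object as a)
`b.append(427)` → b = [1, 7, 97, 427]
`print(a)` → prints [62, 1, 332, 97, 7]
`print(b)` → prints [1, 7, 97, 427]
`print(c)` → prints [62, 1, 332, 97, 7]

Answer:
[62, 1, 332, 97, 7]
[1, 7, 97, 427]
[62, 1, 332, 97, 7]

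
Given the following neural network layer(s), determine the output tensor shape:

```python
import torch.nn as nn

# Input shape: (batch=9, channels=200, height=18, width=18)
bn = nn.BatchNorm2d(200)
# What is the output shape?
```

Input: (9, 200, 18, 18) -> Output: (9, 200, 18, 18)

Answer: (9, 200, 18, 18)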